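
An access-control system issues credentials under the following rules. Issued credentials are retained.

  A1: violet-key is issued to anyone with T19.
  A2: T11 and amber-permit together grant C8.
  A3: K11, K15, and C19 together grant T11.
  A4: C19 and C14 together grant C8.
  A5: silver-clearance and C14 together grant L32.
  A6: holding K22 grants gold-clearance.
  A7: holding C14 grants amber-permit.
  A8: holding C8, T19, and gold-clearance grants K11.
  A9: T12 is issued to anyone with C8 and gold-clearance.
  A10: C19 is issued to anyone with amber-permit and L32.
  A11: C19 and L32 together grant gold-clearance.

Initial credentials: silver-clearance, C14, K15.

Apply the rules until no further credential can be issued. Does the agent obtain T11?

T11 would need K11, K15, and C19 (A3), but K11 is never granted.

No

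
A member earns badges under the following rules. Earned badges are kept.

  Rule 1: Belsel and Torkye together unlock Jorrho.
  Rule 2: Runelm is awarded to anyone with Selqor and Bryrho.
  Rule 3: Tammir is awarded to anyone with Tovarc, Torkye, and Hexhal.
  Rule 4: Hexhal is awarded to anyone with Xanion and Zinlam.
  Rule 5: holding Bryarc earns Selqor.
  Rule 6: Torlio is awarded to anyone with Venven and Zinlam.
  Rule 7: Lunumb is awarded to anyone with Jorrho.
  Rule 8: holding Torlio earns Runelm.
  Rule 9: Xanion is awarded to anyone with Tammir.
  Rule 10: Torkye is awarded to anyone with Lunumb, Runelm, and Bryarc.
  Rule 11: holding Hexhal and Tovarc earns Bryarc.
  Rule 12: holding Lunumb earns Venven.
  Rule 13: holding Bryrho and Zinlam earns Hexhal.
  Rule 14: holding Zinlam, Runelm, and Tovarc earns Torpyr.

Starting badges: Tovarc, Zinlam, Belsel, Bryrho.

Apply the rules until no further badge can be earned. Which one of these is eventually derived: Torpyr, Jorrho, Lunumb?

With Bryrho and Zinlam, Hexhal is earned (Rule 13).
With Hexhal and Tovarc, Bryarc is earned (Rule 11).
With Bryarc, Selqor is earned (Rule 5).
With Selqor and Bryrho, Runelm is earned (Rule 2).
With Zinlam, Runelm, and Tovarc, Torpyr is earned (Rule 14).
Jorrho would need Belsel and Torkye (Rule 1), but Torkye is never earned. Lunumb would need Jorrho (Rule 7), but Jorrho is never earned.

Torpyr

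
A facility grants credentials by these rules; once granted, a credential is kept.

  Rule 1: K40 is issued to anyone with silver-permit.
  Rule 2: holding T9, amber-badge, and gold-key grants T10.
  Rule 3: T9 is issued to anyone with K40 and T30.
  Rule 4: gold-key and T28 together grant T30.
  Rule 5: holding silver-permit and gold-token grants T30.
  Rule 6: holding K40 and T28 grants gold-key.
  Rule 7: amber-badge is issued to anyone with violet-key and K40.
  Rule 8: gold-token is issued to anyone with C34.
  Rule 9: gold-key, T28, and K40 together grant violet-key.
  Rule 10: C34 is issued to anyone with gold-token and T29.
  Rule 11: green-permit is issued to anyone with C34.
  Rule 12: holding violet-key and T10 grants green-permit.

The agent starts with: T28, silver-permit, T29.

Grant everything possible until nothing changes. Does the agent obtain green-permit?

Yes

Holding silver-permit grants K40 (Rule 1).
Holding K40 and T28 grants gold-key (Rule 6).
Holding gold-key, T28, and K40 grants violet-key (Rule 9).
Holding gold-key and T28 grants T30 (Rule 4).
Holding violet-key and K40 grants amber-badge (Rule 7).
Holding K40 and T30 grants T9 (Rule 3).
Holding T9, amber-badge, and gold-key grants T10 (Rule 2).
Holding violet-key and T10 grants green-permit (Rule 12).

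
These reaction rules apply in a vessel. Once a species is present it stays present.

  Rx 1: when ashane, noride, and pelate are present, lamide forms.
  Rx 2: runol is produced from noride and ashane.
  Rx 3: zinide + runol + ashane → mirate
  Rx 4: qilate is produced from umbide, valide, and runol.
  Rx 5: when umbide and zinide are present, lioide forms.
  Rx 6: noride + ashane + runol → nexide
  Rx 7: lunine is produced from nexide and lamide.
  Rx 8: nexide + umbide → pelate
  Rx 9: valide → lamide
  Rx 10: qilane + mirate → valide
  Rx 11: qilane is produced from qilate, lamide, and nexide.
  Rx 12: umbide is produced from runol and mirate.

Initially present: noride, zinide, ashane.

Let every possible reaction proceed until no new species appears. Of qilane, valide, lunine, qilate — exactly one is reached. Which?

lunine

noride and ashane present → runol forms (Rx 2).
zinide, runol, and ashane present → mirate forms (Rx 3).
noride, ashane, and runol present → nexide forms (Rx 6).
runol and mirate present → umbide forms (Rx 12).
nexide and umbide present → pelate forms (Rx 8).
ashane, noride, and pelate present → lamide forms (Rx 1).
nexide and lamide present → lunine forms (Rx 7).
valide would need qilane and mirate (Rx 10), but qilane never forms. qilate would need umbide, valide, and runol (Rx 4), but valide never forms. qilane would need qilate, lamide, and nexide (Rx 11), but qilate never forms.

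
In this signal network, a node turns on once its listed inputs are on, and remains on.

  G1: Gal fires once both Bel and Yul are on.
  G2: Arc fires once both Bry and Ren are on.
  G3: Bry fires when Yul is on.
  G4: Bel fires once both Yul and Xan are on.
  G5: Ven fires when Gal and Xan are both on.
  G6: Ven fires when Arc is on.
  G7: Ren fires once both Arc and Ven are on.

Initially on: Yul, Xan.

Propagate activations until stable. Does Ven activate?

G4: Yul and Xan on → Bel on.
Bel and Yul are on, so Gal fires (G1).
Gal and Xan are on, so Ven fires (G5).

Yes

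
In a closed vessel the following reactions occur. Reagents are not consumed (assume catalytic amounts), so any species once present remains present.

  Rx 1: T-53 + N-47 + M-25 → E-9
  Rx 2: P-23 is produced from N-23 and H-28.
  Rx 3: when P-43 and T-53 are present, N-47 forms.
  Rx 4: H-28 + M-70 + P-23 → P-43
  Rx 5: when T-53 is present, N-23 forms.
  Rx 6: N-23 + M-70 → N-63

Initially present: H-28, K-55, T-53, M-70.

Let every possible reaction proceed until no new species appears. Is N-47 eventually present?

T-53 present → N-23 forms (Rx 5).
N-23 and H-28 present → P-23 forms (Rx 2).
H-28, M-70, and P-23 present → P-43 forms (Rx 4).
P-43 and T-53 present → N-47 forms (Rx 3).

Yes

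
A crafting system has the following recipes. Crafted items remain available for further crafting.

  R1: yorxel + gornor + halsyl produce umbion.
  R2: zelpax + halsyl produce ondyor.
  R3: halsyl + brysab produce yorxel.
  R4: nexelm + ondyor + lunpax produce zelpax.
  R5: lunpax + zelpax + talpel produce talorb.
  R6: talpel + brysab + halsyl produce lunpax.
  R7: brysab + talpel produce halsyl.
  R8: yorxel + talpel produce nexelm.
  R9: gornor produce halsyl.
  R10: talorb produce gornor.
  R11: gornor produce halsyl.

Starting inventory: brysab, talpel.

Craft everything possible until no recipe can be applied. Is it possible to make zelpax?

zelpax would need nexelm, ondyor, and lunpax (R4), but ondyor is never obtained.

No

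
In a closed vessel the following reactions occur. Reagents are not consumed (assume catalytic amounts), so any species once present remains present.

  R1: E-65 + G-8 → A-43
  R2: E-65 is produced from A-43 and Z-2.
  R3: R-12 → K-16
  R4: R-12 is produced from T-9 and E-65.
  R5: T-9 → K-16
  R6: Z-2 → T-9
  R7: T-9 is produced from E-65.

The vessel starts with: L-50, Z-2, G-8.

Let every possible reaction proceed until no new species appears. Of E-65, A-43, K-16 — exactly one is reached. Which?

K-16

Z-2 present → T-9 forms (R6).
T-9 present → K-16 forms (R5).
E-65 would need A-43 and Z-2 (R2), but A-43 never forms. A-43 would need E-65 and G-8 (R1), but E-65 never forms.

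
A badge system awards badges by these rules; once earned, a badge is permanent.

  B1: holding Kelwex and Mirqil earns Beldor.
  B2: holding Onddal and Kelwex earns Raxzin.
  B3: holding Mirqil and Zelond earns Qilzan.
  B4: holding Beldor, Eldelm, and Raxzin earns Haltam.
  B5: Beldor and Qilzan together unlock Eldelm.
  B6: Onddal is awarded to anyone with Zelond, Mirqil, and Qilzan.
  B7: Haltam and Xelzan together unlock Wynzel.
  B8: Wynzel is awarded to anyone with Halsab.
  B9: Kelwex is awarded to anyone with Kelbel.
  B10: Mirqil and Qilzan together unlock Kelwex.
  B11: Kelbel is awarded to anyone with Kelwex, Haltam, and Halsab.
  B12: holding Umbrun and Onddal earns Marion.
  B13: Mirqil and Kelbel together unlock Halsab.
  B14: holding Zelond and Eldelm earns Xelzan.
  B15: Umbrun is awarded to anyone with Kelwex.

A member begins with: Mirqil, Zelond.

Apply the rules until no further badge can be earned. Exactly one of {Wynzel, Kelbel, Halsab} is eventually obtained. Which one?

Wynzel

With Mirqil and Zelond, Qilzan is earned (B3).
With Zelond, Mirqil, and Qilzan, Onddal is earned (B6).
With Mirqil and Qilzan, Kelwex is earned (B10).
With Onddal and Kelwex, Raxzin is earned (B2).
With Kelwex and Mirqil, Beldor is earned (B1).
With Beldor and Qilzan, Eldelm is earned (B5).
With Beldor, Eldelm, and Raxzin, Haltam is earned (B4).
With Zelond and Eldelm, Xelzan is earned (B14).
With Haltam and Xelzan, Wynzel is earned (B7).
Halsab would need Mirqil and Kelbel (B13), but Kelbel is never earned. Kelbel would need Kelwex, Haltam, and Halsab (B11), but Halsab is never earned.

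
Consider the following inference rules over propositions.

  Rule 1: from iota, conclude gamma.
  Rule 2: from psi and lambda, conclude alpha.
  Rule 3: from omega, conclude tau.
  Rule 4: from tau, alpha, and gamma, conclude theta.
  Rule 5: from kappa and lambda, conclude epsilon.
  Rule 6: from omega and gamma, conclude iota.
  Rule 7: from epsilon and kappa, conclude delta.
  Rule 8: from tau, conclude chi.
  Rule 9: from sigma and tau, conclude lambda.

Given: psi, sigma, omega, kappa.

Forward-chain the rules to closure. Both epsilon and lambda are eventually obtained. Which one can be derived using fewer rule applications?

lambda

lambda: omega holds, so tau follows (Rule 3). sigma and tau hold, so lambda follows (Rule 9). [2 rule applications]
epsilon: From omega, Rule 3 gives tau. sigma and tau hold, so lambda follows (Rule 9). kappa and lambda hold, so epsilon follows (Rule 5). [3 rule applications]
lambda needs fewer.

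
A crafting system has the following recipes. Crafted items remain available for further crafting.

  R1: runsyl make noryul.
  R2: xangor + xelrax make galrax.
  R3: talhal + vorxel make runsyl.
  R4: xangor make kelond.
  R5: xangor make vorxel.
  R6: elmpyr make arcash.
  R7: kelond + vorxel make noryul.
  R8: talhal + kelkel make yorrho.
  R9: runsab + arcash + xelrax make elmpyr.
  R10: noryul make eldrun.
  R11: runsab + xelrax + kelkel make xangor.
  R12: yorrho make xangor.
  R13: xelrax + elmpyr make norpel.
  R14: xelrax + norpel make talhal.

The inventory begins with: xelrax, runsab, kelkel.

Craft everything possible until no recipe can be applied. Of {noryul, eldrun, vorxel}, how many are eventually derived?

runsab + xelrax + kelkel → xangor (R11).
Using R4, xangor makes kelond.
Using R5, xangor makes vorxel.
Using R7, kelond and vorxel make noryul.
noryul → eldrun (R10).
noryul: reached.
eldrun: reached.
vorxel: reached.
All 3 are reached.

3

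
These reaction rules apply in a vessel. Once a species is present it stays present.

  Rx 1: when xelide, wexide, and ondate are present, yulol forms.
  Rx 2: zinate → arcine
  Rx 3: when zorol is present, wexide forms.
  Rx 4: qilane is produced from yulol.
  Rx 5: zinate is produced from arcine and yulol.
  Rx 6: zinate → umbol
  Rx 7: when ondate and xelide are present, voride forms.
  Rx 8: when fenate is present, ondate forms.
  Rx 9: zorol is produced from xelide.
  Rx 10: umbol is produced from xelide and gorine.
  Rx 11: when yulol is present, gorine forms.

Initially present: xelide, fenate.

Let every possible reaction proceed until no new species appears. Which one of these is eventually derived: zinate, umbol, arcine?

fenate present → ondate forms (Rx 8).
xelide present → zorol forms (Rx 9).
zorol present → wexide forms (Rx 3).
xelide, wexide, and ondate present → yulol forms (Rx 1).
yulol present → gorine forms (Rx 11).
xelide and gorine present → umbol forms (Rx 10).
zinate would need arcine and yulol (Rx 5), but arcine never forms. arcine would need zinate (Rx 2), but zinate never forms.

umbol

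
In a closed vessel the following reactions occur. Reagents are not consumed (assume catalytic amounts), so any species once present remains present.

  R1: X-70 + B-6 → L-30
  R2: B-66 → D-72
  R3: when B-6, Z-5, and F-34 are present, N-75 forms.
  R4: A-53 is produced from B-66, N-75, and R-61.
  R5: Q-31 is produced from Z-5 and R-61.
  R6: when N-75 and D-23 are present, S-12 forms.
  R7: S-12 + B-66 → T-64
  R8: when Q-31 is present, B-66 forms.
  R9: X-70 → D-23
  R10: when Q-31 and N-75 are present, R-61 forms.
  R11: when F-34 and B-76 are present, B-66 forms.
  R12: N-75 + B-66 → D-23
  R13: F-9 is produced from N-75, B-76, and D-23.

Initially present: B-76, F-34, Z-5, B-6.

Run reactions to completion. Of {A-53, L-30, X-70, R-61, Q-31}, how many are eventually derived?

A-53 would need B-66, N-75, and R-61 (R4), but R-61 never forms.
L-30 would need X-70 and B-6 (R1), but X-70 never forms.
No rule produces X-70, and it is not given.
R-61 would need Q-31 and N-75 (R10), but Q-31 never forms.
Q-31 would need Z-5 and R-61 (R5), but R-61 never forms.
None of the 5 are reached.

0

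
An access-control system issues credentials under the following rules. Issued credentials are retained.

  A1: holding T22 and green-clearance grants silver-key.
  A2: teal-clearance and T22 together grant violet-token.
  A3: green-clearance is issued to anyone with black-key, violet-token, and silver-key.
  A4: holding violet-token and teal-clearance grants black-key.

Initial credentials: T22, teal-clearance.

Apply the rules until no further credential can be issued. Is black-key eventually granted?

Yes

Holding teal-clearance and T22 grants violet-token (A2).
Holding violet-token and teal-clearance grants black-key (A4).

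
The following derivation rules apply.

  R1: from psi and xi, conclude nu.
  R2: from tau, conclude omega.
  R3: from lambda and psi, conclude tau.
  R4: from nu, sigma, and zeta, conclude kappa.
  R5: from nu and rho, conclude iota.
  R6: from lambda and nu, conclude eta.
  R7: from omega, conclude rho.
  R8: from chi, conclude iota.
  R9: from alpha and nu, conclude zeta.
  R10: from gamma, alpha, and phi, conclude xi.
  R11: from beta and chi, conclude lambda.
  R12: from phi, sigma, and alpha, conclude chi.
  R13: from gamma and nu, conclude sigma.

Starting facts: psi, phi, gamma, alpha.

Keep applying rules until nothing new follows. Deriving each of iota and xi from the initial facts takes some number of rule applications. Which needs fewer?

xi: gamma, alpha, and phi hold, so xi follows (R10). [1 rule application]
iota: From gamma, alpha, and phi, R10 gives xi. From psi and xi, R1 gives nu. From gamma and nu, R13 gives sigma. phi, sigma, and alpha hold, so chi follows (R12). From chi, R8 gives iota. [5 rule applications]
xi needs fewer.

xi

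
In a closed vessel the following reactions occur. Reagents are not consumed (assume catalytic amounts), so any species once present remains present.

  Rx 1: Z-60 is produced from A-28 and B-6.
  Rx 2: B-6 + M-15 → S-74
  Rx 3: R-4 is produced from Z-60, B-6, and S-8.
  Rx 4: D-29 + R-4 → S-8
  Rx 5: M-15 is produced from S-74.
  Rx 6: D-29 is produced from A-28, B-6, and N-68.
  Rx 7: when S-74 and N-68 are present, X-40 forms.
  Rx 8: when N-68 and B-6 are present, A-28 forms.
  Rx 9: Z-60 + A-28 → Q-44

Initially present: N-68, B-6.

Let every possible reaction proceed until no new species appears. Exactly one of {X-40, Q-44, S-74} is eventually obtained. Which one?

Q-44

N-68 and B-6 present → A-28 forms (Rx 8).
A-28 and B-6 present → Z-60 forms (Rx 1).
Z-60 and A-28 present → Q-44 forms (Rx 9).
X-40 would need S-74 and N-68 (Rx 7), but S-74 never forms. S-74 would need B-6 and M-15 (Rx 2), but M-15 never forms.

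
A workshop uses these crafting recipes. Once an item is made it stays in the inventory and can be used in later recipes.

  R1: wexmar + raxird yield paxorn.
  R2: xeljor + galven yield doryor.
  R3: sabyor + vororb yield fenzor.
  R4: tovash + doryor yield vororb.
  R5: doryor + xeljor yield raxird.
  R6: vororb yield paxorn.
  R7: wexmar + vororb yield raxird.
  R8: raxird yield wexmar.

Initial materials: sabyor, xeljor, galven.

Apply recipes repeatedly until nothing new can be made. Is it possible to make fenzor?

fenzor would need sabyor and vororb (R3), but vororb is never obtained.

No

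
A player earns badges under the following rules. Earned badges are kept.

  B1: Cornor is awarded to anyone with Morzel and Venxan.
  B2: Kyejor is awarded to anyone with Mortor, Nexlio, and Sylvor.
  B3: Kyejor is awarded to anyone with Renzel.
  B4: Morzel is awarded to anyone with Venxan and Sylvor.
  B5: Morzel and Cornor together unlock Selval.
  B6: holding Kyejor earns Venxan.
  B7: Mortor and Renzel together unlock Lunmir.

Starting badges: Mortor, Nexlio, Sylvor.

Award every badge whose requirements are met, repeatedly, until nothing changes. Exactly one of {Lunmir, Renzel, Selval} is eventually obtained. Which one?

Selval

With Mortor, Nexlio, and Sylvor, Kyejor is earned (B2).
With Kyejor, Venxan is earned (B6).
With Venxan and Sylvor, Morzel is earned (B4).
With Morzel and Venxan, Cornor is earned (B1).
With Morzel and Cornor, Selval is earned (B5).
No rule produces Renzel, and it is not given. Lunmir would need Mortor and Renzel (B7), but Renzel is never earned.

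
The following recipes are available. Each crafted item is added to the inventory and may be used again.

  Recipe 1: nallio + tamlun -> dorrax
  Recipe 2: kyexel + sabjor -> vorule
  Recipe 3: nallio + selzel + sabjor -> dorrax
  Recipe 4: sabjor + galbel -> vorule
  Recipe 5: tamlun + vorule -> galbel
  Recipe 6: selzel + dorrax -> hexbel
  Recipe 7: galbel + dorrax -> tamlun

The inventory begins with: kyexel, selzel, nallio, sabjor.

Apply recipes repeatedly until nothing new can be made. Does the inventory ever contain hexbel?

Yes

nallio + selzel + sabjor -> dorrax (Recipe 3).
Using Recipe 6, selzel and dorrax make hexbel.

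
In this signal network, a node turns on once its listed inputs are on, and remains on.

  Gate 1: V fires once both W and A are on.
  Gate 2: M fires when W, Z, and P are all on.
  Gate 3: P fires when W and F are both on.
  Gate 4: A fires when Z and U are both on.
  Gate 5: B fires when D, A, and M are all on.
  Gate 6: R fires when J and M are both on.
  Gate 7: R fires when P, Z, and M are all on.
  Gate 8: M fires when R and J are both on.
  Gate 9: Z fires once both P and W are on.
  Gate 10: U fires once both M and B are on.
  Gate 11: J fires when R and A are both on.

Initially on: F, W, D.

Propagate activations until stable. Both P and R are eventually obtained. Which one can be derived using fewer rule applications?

P

P: W and F are on, so P fires (Gate 3). [1 rule application]
R: Gate 3: W and F on → P on. Gate 9: P and W on → Z on. W, Z, and P are on, so M fires (Gate 2). P, Z, and M are on, so R fires (Gate 7). [4 rule applications]
P needs fewer.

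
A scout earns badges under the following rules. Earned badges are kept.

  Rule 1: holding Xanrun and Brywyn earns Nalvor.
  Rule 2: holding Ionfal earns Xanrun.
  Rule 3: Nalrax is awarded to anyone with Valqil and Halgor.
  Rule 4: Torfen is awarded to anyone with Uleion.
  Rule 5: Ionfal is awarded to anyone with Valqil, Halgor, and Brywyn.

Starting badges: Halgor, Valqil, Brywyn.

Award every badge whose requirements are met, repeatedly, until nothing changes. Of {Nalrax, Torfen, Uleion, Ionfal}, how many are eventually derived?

With Valqil, Halgor, and Brywyn, Ionfal is earned (Rule 5).
With Valqil and Halgor, Nalrax is earned (Rule 3).
Nalrax: reached.
Torfen would need Uleion (Rule 4), but Uleion is never earned.
No rule produces Uleion, and it is not given.
Ionfal: reached.
Reached: Nalrax and Ionfal — 2 of the 4.

2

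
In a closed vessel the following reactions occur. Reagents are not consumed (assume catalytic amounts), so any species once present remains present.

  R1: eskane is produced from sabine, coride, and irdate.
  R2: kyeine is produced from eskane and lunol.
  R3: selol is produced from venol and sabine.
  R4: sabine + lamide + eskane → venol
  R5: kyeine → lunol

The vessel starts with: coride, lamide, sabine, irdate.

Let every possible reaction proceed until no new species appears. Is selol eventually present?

Yes

sabine, coride, and irdate present → eskane forms (R1).
sabine, lamide, and eskane present → venol forms (R4).
venol and sabine present → selol forms (R3).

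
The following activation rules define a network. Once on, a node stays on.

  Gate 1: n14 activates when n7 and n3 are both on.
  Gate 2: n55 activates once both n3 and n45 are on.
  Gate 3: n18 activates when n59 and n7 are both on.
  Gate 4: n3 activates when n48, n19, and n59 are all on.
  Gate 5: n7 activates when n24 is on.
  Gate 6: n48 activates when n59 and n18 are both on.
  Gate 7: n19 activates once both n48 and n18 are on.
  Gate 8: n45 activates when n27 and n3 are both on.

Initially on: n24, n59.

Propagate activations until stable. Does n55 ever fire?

No

n55 would need n3 and n45 (Gate 2), but n45 never turns on.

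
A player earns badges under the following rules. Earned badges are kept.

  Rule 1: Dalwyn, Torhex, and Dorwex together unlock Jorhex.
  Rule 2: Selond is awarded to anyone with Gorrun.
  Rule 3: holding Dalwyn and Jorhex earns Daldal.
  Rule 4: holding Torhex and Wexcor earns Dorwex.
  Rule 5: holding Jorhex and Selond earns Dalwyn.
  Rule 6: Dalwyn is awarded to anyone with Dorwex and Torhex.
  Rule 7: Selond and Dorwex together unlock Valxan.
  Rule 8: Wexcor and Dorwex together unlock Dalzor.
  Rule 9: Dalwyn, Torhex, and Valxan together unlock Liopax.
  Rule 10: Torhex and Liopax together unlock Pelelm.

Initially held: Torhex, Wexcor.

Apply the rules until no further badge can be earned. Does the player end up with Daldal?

Yes

With Torhex and Wexcor, Dorwex is earned (Rule 4).
With Dorwex and Torhex, Dalwyn is earned (Rule 6).
With Dalwyn, Torhex, and Dorwex, Jorhex is earned (Rule 1).
With Dalwyn and Jorhex, Daldal is earned (Rule 3).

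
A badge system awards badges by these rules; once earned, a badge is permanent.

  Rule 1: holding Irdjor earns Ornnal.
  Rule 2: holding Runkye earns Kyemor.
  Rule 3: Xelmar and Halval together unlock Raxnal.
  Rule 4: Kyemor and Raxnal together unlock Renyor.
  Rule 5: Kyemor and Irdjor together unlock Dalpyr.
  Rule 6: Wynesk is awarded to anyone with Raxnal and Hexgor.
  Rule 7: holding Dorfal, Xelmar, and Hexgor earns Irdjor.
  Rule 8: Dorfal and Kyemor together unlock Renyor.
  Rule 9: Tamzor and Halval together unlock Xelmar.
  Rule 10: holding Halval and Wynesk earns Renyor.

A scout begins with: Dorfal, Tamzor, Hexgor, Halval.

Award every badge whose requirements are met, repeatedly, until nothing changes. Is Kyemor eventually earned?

Kyemor would need Runkye (Rule 2), but Runkye is never earned.

No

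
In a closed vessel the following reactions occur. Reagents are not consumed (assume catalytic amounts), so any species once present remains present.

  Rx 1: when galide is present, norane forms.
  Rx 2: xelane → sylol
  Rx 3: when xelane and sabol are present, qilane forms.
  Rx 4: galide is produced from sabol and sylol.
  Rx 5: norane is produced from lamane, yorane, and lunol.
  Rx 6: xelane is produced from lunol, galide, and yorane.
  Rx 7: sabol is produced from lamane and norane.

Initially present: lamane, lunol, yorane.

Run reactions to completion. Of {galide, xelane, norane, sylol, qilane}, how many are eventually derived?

1

lamane, yorane, and lunol present → norane forms (Rx 5).
galide would need sabol and sylol (Rx 4), but sylol never forms.
xelane would need lunol, galide, and yorane (Rx 6), but galide never forms.
norane: reached.
sylol would need xelane (Rx 2), but xelane never forms.
qilane would need xelane and sabol (Rx 3), but xelane never forms.
Reached: norane — 1 of the 5.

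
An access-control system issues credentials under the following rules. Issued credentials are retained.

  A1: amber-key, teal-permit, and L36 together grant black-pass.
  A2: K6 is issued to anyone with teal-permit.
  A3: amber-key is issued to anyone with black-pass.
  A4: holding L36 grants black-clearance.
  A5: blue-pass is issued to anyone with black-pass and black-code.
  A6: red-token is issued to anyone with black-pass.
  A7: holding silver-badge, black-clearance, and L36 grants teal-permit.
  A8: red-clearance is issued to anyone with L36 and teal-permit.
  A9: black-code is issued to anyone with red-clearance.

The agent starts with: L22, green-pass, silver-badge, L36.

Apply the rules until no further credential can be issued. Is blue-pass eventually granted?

blue-pass would need black-pass and black-code (A5), but black-pass is never granted.

No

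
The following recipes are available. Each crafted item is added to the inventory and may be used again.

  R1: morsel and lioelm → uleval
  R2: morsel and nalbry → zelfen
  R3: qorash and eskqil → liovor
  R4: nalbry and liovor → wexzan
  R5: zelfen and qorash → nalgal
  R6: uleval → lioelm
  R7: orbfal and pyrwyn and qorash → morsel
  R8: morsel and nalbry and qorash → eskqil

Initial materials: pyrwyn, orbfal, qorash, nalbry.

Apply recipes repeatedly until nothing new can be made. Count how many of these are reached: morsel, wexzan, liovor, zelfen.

orbfal and pyrwyn and qorash → morsel (R7).
morsel and nalbry and qorash → eskqil (R8).
Using R2, morsel and nalbry make zelfen.
Using R3, qorash and eskqil make liovor.
Using R4, nalbry and liovor make wexzan.
morsel: reached.
wexzan: reached.
liovor: reached.
zelfen: reached.
All 4 are reached.

4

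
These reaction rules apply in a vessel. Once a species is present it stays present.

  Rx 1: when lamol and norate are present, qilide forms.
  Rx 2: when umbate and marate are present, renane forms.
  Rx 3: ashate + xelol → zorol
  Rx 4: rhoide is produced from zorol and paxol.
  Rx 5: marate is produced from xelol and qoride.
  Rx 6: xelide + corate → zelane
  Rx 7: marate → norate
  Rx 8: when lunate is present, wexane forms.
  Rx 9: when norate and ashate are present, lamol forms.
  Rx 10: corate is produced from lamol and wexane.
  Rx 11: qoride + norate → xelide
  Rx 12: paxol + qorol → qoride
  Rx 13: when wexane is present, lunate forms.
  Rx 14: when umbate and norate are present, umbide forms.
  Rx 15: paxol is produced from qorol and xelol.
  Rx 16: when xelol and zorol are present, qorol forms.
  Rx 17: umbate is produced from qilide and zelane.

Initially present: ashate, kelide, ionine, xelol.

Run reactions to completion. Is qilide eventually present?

Yes

ashate and xelol present → zorol forms (Rx 3).
xelol and zorol present → qorol forms (Rx 16).
qorol and xelol present → paxol forms (Rx 15).
paxol and qorol present → qoride forms (Rx 12).
xelol and qoride present → marate forms (Rx 5).
marate present → norate forms (Rx 7).
norate and ashate present → lamol forms (Rx 9).
lamol and norate present → qilide forms (Rx 1).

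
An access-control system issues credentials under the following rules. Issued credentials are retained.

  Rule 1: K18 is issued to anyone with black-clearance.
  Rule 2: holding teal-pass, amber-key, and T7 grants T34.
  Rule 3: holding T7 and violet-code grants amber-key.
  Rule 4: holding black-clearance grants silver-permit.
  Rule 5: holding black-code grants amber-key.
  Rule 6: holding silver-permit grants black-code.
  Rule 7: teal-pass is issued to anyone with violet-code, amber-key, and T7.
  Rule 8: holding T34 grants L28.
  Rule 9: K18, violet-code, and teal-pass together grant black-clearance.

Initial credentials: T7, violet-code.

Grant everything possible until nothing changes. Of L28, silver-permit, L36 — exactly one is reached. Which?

L28

Holding T7 and violet-code grants amber-key (Rule 3).
Holding violet-code, amber-key, and T7 grants teal-pass (Rule 7).
Holding teal-pass, amber-key, and T7 grants T34 (Rule 2).
Holding T34 grants L28 (Rule 8).
silver-permit would need black-clearance (Rule 4), but black-clearance is never granted. No rule produces L36, and it is not given.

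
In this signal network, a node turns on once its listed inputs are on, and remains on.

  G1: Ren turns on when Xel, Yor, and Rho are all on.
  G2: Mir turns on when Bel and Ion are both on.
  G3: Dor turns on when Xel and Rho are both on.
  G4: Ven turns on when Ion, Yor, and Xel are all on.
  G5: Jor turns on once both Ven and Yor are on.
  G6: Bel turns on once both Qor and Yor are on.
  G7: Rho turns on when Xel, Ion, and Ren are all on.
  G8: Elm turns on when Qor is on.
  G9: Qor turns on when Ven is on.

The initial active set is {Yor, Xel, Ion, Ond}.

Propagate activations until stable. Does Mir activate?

G4: Ion, Yor, and Xel on → Ven on.
Ven is on, so Qor turns on (G9).
G6: Qor and Yor on → Bel on.
Bel and Ion are on, so Mir turns on (G2).

Yes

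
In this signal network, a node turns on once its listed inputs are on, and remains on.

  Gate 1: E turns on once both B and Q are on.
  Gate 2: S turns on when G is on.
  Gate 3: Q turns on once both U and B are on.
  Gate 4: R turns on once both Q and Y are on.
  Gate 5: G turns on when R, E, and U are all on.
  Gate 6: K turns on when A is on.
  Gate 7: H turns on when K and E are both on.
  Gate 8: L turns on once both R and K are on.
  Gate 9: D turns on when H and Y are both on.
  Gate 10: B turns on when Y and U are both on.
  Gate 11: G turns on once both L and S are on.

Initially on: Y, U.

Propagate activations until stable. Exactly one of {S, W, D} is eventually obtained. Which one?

S

Gate 10: Y and U on → B on.
Gate 3: U and B on → Q on.
Q and Y are on, so R turns on (Gate 4).
B and Q are on, so E turns on (Gate 1).
R, E, and U are on, so G turns on (Gate 5).
G is on, so S turns on (Gate 2).
D would need H and Y (Gate 9), but H never turns on. No rule produces W, and it is not given.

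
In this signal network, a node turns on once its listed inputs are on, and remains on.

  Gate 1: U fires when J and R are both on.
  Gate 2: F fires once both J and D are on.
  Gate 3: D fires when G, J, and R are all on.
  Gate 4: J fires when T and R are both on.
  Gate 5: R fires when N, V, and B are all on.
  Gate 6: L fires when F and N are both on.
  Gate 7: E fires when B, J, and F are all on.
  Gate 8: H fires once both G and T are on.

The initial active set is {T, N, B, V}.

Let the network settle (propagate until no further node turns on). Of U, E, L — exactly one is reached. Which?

U

Gate 5: N, V, and B on → R on.
Gate 4: T and R on → J on.
J and R are on, so U fires (Gate 1).
L would need F and N (Gate 6), but F never turns on. E would need B, J, and F (Gate 7), but F never turns on.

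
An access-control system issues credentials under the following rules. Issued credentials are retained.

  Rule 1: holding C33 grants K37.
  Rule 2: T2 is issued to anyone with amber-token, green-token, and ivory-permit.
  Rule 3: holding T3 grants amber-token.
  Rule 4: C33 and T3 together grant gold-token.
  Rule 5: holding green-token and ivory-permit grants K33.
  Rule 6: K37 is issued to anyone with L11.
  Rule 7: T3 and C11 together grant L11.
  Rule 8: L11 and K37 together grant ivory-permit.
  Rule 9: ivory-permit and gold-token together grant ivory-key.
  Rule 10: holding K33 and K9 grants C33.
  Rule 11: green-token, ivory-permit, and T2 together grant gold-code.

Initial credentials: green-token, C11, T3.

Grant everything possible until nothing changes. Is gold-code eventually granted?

Yes

Holding T3 grants amber-token (Rule 3).
Holding T3 and C11 grants L11 (Rule 7).
Holding L11 grants K37 (Rule 6).
Holding L11 and K37 grants ivory-permit (Rule 8).
Holding amber-token, green-token, and ivory-permit grants T2 (Rule 2).
Holding green-token, ivory-permit, and T2 grants gold-code (Rule 11).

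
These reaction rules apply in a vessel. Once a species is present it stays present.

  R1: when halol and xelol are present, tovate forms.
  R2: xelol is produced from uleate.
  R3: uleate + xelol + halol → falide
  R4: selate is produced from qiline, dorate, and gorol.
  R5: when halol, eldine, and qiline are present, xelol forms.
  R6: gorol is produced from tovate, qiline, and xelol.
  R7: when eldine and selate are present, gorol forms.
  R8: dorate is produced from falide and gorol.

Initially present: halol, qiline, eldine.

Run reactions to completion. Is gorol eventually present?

Yes

halol, eldine, and qiline present → xelol forms (R5).
halol and xelol present → tovate forms (R1).
tovate, qiline, and xelol present → gorol forms (R6).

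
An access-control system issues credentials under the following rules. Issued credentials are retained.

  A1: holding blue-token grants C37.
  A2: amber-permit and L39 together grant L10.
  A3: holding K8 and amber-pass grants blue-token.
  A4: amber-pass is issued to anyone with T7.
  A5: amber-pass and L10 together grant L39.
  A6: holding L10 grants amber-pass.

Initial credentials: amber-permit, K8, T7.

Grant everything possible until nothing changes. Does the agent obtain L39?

No

L39 would need amber-pass and L10 (A5), but L10 is never granted.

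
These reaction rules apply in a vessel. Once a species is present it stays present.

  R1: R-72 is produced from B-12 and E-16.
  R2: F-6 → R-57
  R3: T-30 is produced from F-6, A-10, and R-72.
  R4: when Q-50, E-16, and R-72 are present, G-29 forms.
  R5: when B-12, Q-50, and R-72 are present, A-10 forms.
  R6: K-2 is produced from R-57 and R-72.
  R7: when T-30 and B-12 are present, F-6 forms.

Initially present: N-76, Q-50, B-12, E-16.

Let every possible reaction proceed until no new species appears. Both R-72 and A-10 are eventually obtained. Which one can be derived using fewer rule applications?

R-72: B-12 and E-16 present → R-72 forms (R1). [1 rule application]
A-10: B-12 and E-16 present → R-72 forms (R1). B-12, Q-50, and R-72 present → A-10 forms (R5). [2 rule applications]
R-72 needs fewer.

R-72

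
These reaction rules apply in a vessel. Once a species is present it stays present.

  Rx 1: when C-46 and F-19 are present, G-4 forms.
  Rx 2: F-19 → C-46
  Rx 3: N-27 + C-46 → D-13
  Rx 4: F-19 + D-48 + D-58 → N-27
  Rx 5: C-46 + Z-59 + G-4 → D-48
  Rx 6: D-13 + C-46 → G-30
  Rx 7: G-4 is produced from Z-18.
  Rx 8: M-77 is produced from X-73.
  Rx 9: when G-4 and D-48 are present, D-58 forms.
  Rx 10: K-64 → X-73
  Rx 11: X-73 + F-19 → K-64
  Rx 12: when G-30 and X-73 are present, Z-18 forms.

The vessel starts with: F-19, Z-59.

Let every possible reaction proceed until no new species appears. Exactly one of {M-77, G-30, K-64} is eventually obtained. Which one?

F-19 present → C-46 forms (Rx 2).
C-46 and F-19 present → G-4 forms (Rx 1).
C-46, Z-59, and G-4 present → D-48 forms (Rx 5).
G-4 and D-48 present → D-58 forms (Rx 9).
F-19, D-48, and D-58 present → N-27 forms (Rx 4).
N-27 and C-46 present → D-13 forms (Rx 3).
D-13 and C-46 present → G-30 forms (Rx 6).
K-64 would need X-73 and F-19 (Rx 11), but X-73 never forms. M-77 would need X-73 (Rx 8), but X-73 never forms.

G-30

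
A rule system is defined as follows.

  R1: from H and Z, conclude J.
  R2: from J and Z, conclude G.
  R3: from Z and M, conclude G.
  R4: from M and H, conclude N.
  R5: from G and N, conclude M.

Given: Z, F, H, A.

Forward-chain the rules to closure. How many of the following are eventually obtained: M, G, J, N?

H and Z hold, so J follows (R1).
From J and Z, R2 gives G.
M would need G and N (R5), but N is never established.
G: reached.
J: reached.
N would need M and H (R4), but M is never established.
Reached: G and J — 2 of the 4.

2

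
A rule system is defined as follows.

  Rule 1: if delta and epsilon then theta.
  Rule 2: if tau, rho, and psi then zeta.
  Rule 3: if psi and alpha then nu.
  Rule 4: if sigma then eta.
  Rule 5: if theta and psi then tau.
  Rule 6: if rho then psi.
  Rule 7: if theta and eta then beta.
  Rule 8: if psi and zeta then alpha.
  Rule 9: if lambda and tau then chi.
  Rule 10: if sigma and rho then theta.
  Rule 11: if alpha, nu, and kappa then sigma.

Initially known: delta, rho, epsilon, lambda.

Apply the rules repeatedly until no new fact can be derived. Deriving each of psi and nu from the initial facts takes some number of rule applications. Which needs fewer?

psi: rho holds, so psi follows (Rule 6). [1 rule application]
nu: From rho, Rule 6 gives psi. From delta and epsilon, Rule 1 gives theta. theta and psi hold, so tau follows (Rule 5). tau, rho, and psi hold, so zeta follows (Rule 2). From psi and zeta, Rule 8 gives alpha. psi and alpha hold, so nu follows (Rule 3). [6 rule applications]
psi needs fewer.

psi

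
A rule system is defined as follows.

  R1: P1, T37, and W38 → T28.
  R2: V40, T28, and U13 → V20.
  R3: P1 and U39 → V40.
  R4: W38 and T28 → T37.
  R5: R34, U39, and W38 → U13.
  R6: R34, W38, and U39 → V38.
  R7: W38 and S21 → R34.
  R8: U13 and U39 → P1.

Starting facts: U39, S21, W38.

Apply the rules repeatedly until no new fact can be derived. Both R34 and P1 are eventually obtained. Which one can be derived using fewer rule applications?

R34: From W38 and S21, R7 gives R34. [1 rule application]
P1: From W38 and S21, R7 gives R34. R34, U39, and W38 hold, so U13 follows (R5). U13 and U39 hold, so P1 follows (R8). [3 rule applications]
R34 needs fewer.

R34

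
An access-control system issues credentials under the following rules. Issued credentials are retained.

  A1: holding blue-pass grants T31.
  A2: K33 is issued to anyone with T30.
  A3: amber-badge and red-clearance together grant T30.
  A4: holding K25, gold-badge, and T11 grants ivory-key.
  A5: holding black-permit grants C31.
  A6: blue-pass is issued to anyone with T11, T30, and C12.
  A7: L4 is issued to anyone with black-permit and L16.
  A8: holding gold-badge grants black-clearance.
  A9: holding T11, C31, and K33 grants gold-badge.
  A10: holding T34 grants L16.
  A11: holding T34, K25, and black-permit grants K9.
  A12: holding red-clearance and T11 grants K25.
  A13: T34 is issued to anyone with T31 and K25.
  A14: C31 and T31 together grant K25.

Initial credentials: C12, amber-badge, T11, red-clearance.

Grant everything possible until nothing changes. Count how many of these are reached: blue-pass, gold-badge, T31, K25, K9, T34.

4

Holding amber-badge and red-clearance grants T30 (A3).
Holding red-clearance and T11 grants K25 (A12).
Holding T11, T30, and C12 grants blue-pass (A6).
Holding blue-pass grants T31 (A1).
Holding T31 and K25 grants T34 (A13).
blue-pass: reached.
gold-badge would need T11, C31, and K33 (A9), but C31 is never granted.
T31: reached.
K25: reached.
K9 would need T34, K25, and black-permit (A11), but black-permit is never granted.
T34: reached.
Reached: blue-pass, T31, K25, and T34 — 4 of the 6.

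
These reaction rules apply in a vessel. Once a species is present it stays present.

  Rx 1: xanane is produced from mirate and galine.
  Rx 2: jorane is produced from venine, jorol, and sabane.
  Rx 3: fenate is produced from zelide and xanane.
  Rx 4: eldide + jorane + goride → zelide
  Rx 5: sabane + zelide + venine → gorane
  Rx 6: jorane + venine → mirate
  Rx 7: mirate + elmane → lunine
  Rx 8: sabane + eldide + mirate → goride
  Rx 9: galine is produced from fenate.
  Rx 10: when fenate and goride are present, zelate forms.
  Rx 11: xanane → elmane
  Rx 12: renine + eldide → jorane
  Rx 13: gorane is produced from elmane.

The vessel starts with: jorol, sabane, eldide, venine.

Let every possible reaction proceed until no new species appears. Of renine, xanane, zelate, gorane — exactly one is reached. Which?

gorane

venine, jorol, and sabane present → jorane forms (Rx 2).
jorane and venine present → mirate forms (Rx 6).
sabane, eldide, and mirate present → goride forms (Rx 8).
eldide, jorane, and goride present → zelide forms (Rx 4).
sabane, zelide, and venine present → gorane forms (Rx 5).
xanane would need mirate and galine (Rx 1), but galine never forms. No rule produces renine, and it is not given. zelate would need fenate and goride (Rx 10), but fenate never forms.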